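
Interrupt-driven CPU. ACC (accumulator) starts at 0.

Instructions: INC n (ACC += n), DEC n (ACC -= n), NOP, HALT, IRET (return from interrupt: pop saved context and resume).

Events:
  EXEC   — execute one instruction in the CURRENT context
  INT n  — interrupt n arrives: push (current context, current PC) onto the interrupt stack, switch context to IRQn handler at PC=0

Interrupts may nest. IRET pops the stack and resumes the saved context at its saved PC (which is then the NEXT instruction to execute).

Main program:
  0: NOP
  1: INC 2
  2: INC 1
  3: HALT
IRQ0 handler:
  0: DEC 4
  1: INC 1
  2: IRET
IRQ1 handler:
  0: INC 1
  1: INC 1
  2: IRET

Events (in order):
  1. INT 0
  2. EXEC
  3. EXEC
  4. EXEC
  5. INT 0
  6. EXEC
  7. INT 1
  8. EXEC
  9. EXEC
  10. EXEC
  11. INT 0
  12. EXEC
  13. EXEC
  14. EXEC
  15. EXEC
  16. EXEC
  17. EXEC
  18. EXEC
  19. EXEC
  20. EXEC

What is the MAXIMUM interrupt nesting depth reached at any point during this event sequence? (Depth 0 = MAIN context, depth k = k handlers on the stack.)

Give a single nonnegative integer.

Answer: 2

Derivation:
Event 1 (INT 0): INT 0 arrives: push (MAIN, PC=0), enter IRQ0 at PC=0 (depth now 1) [depth=1]
Event 2 (EXEC): [IRQ0] PC=0: DEC 4 -> ACC=-4 [depth=1]
Event 3 (EXEC): [IRQ0] PC=1: INC 1 -> ACC=-3 [depth=1]
Event 4 (EXEC): [IRQ0] PC=2: IRET -> resume MAIN at PC=0 (depth now 0) [depth=0]
Event 5 (INT 0): INT 0 arrives: push (MAIN, PC=0), enter IRQ0 at PC=0 (depth now 1) [depth=1]
Event 6 (EXEC): [IRQ0] PC=0: DEC 4 -> ACC=-7 [depth=1]
Event 7 (INT 1): INT 1 arrives: push (IRQ0, PC=1), enter IRQ1 at PC=0 (depth now 2) [depth=2]
Event 8 (EXEC): [IRQ1] PC=0: INC 1 -> ACC=-6 [depth=2]
Event 9 (EXEC): [IRQ1] PC=1: INC 1 -> ACC=-5 [depth=2]
Event 10 (EXEC): [IRQ1] PC=2: IRET -> resume IRQ0 at PC=1 (depth now 1) [depth=1]
Event 11 (INT 0): INT 0 arrives: push (IRQ0, PC=1), enter IRQ0 at PC=0 (depth now 2) [depth=2]
Event 12 (EXEC): [IRQ0] PC=0: DEC 4 -> ACC=-9 [depth=2]
Event 13 (EXEC): [IRQ0] PC=1: INC 1 -> ACC=-8 [depth=2]
Event 14 (EXEC): [IRQ0] PC=2: IRET -> resume IRQ0 at PC=1 (depth now 1) [depth=1]
Event 15 (EXEC): [IRQ0] PC=1: INC 1 -> ACC=-7 [depth=1]
Event 16 (EXEC): [IRQ0] PC=2: IRET -> resume MAIN at PC=0 (depth now 0) [depth=0]
Event 17 (EXEC): [MAIN] PC=0: NOP [depth=0]
Event 18 (EXEC): [MAIN] PC=1: INC 2 -> ACC=-5 [depth=0]
Event 19 (EXEC): [MAIN] PC=2: INC 1 -> ACC=-4 [depth=0]
Event 20 (EXEC): [MAIN] PC=3: HALT [depth=0]
Max depth observed: 2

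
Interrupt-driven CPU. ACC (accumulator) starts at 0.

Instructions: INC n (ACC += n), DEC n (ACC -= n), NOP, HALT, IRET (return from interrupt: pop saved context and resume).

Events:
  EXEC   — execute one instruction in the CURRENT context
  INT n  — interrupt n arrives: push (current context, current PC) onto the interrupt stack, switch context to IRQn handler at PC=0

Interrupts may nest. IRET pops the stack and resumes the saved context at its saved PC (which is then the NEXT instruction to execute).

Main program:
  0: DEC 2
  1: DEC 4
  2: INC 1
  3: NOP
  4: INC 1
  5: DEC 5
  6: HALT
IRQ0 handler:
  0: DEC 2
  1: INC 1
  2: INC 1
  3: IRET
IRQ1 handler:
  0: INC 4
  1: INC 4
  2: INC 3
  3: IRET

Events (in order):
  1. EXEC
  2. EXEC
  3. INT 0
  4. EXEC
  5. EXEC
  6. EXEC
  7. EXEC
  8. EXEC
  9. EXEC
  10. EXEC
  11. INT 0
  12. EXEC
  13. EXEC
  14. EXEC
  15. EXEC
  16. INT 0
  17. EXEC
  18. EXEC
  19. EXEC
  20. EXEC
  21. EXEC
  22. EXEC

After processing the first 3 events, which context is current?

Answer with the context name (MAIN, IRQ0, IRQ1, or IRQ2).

Answer: IRQ0

Derivation:
Event 1 (EXEC): [MAIN] PC=0: DEC 2 -> ACC=-2
Event 2 (EXEC): [MAIN] PC=1: DEC 4 -> ACC=-6
Event 3 (INT 0): INT 0 arrives: push (MAIN, PC=2), enter IRQ0 at PC=0 (depth now 1)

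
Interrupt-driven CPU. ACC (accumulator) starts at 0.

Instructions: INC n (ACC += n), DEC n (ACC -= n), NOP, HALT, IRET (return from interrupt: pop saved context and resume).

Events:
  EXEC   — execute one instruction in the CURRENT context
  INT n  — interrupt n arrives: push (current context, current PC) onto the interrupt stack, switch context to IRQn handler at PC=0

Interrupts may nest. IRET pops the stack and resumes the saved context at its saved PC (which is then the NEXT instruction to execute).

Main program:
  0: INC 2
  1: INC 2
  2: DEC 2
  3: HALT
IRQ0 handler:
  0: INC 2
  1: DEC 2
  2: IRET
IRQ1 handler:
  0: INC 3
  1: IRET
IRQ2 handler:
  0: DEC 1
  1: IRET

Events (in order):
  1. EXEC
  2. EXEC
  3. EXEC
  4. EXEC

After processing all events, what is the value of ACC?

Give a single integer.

Answer: 2

Derivation:
Event 1 (EXEC): [MAIN] PC=0: INC 2 -> ACC=2
Event 2 (EXEC): [MAIN] PC=1: INC 2 -> ACC=4
Event 3 (EXEC): [MAIN] PC=2: DEC 2 -> ACC=2
Event 4 (EXEC): [MAIN] PC=3: HALT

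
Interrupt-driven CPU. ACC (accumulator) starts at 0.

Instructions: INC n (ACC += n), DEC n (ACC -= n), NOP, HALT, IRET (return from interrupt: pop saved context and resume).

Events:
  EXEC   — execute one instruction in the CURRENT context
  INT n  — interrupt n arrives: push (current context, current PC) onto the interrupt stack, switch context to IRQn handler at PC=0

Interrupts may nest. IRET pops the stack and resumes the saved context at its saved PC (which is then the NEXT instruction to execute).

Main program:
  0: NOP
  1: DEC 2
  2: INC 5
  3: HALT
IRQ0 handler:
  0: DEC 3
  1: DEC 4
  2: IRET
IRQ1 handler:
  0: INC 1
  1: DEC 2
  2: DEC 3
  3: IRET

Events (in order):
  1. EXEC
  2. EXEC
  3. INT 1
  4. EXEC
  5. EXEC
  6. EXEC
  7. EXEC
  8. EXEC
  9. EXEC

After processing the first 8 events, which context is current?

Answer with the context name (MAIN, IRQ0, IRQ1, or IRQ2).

Answer: MAIN

Derivation:
Event 1 (EXEC): [MAIN] PC=0: NOP
Event 2 (EXEC): [MAIN] PC=1: DEC 2 -> ACC=-2
Event 3 (INT 1): INT 1 arrives: push (MAIN, PC=2), enter IRQ1 at PC=0 (depth now 1)
Event 4 (EXEC): [IRQ1] PC=0: INC 1 -> ACC=-1
Event 5 (EXEC): [IRQ1] PC=1: DEC 2 -> ACC=-3
Event 6 (EXEC): [IRQ1] PC=2: DEC 3 -> ACC=-6
Event 7 (EXEC): [IRQ1] PC=3: IRET -> resume MAIN at PC=2 (depth now 0)
Event 8 (EXEC): [MAIN] PC=2: INC 5 -> ACC=-1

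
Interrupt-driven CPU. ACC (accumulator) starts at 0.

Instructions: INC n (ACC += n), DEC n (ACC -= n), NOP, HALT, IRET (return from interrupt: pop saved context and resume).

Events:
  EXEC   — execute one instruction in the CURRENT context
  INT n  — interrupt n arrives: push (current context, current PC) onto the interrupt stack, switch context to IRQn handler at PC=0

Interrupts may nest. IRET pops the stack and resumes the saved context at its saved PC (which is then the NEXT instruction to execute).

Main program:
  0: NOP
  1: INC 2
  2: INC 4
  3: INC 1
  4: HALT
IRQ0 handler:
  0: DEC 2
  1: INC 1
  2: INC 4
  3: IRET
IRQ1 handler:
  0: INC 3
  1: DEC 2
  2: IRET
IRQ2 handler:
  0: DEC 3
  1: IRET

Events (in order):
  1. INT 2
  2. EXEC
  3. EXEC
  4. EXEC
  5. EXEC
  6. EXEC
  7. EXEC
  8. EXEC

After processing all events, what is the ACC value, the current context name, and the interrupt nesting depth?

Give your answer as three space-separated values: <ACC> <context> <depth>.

Answer: 4 MAIN 0

Derivation:
Event 1 (INT 2): INT 2 arrives: push (MAIN, PC=0), enter IRQ2 at PC=0 (depth now 1)
Event 2 (EXEC): [IRQ2] PC=0: DEC 3 -> ACC=-3
Event 3 (EXEC): [IRQ2] PC=1: IRET -> resume MAIN at PC=0 (depth now 0)
Event 4 (EXEC): [MAIN] PC=0: NOP
Event 5 (EXEC): [MAIN] PC=1: INC 2 -> ACC=-1
Event 6 (EXEC): [MAIN] PC=2: INC 4 -> ACC=3
Event 7 (EXEC): [MAIN] PC=3: INC 1 -> ACC=4
Event 8 (EXEC): [MAIN] PC=4: HALT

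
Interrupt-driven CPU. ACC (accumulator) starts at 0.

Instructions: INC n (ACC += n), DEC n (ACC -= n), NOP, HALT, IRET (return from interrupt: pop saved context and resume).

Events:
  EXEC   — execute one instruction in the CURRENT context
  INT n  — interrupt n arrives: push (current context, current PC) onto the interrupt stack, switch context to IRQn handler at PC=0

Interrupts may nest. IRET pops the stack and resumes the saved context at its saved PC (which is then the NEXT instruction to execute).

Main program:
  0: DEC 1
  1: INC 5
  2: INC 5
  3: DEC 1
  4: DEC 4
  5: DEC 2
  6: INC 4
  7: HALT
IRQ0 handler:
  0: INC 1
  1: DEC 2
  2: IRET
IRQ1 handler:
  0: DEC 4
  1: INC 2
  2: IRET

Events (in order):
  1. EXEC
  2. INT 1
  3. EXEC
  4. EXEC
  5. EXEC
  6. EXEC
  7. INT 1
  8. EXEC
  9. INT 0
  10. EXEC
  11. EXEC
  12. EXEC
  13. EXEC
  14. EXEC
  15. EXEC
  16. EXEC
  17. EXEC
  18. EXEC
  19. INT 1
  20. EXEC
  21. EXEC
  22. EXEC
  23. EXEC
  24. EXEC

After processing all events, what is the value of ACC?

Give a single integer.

Event 1 (EXEC): [MAIN] PC=0: DEC 1 -> ACC=-1
Event 2 (INT 1): INT 1 arrives: push (MAIN, PC=1), enter IRQ1 at PC=0 (depth now 1)
Event 3 (EXEC): [IRQ1] PC=0: DEC 4 -> ACC=-5
Event 4 (EXEC): [IRQ1] PC=1: INC 2 -> ACC=-3
Event 5 (EXEC): [IRQ1] PC=2: IRET -> resume MAIN at PC=1 (depth now 0)
Event 6 (EXEC): [MAIN] PC=1: INC 5 -> ACC=2
Event 7 (INT 1): INT 1 arrives: push (MAIN, PC=2), enter IRQ1 at PC=0 (depth now 1)
Event 8 (EXEC): [IRQ1] PC=0: DEC 4 -> ACC=-2
Event 9 (INT 0): INT 0 arrives: push (IRQ1, PC=1), enter IRQ0 at PC=0 (depth now 2)
Event 10 (EXEC): [IRQ0] PC=0: INC 1 -> ACC=-1
Event 11 (EXEC): [IRQ0] PC=1: DEC 2 -> ACC=-3
Event 12 (EXEC): [IRQ0] PC=2: IRET -> resume IRQ1 at PC=1 (depth now 1)
Event 13 (EXEC): [IRQ1] PC=1: INC 2 -> ACC=-1
Event 14 (EXEC): [IRQ1] PC=2: IRET -> resume MAIN at PC=2 (depth now 0)
Event 15 (EXEC): [MAIN] PC=2: INC 5 -> ACC=4
Event 16 (EXEC): [MAIN] PC=3: DEC 1 -> ACC=3
Event 17 (EXEC): [MAIN] PC=4: DEC 4 -> ACC=-1
Event 18 (EXEC): [MAIN] PC=5: DEC 2 -> ACC=-3
Event 19 (INT 1): INT 1 arrives: push (MAIN, PC=6), enter IRQ1 at PC=0 (depth now 1)
Event 20 (EXEC): [IRQ1] PC=0: DEC 4 -> ACC=-7
Event 21 (EXEC): [IRQ1] PC=1: INC 2 -> ACC=-5
Event 22 (EXEC): [IRQ1] PC=2: IRET -> resume MAIN at PC=6 (depth now 0)
Event 23 (EXEC): [MAIN] PC=6: INC 4 -> ACC=-1
Event 24 (EXEC): [MAIN] PC=7: HALT

Answer: -1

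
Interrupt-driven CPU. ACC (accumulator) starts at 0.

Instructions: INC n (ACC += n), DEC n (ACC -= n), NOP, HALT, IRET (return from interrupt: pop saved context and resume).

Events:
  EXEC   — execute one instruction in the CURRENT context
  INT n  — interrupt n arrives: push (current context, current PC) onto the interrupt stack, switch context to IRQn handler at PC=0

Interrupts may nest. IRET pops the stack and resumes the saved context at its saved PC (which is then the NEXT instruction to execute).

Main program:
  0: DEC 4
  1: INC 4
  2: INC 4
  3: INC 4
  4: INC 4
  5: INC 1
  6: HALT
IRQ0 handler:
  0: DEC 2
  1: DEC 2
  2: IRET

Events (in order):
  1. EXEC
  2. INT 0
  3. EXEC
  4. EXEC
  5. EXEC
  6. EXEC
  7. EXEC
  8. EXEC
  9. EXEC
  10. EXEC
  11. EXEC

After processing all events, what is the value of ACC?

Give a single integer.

Answer: 9

Derivation:
Event 1 (EXEC): [MAIN] PC=0: DEC 4 -> ACC=-4
Event 2 (INT 0): INT 0 arrives: push (MAIN, PC=1), enter IRQ0 at PC=0 (depth now 1)
Event 3 (EXEC): [IRQ0] PC=0: DEC 2 -> ACC=-6
Event 4 (EXEC): [IRQ0] PC=1: DEC 2 -> ACC=-8
Event 5 (EXEC): [IRQ0] PC=2: IRET -> resume MAIN at PC=1 (depth now 0)
Event 6 (EXEC): [MAIN] PC=1: INC 4 -> ACC=-4
Event 7 (EXEC): [MAIN] PC=2: INC 4 -> ACC=0
Event 8 (EXEC): [MAIN] PC=3: INC 4 -> ACC=4
Event 9 (EXEC): [MAIN] PC=4: INC 4 -> ACC=8
Event 10 (EXEC): [MAIN] PC=5: INC 1 -> ACC=9
Event 11 (EXEC): [MAIN] PC=6: HALT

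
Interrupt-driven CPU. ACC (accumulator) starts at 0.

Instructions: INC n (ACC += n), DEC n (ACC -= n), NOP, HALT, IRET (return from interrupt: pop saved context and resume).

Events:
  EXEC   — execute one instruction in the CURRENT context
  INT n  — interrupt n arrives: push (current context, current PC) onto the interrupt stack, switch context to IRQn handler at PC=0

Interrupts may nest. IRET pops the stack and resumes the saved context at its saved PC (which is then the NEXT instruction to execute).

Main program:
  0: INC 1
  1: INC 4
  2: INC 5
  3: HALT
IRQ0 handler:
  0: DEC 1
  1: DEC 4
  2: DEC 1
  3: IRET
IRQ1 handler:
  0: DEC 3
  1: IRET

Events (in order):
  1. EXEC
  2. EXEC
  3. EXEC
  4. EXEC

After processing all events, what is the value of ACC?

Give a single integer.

Answer: 10

Derivation:
Event 1 (EXEC): [MAIN] PC=0: INC 1 -> ACC=1
Event 2 (EXEC): [MAIN] PC=1: INC 4 -> ACC=5
Event 3 (EXEC): [MAIN] PC=2: INC 5 -> ACC=10
Event 4 (EXEC): [MAIN] PC=3: HALT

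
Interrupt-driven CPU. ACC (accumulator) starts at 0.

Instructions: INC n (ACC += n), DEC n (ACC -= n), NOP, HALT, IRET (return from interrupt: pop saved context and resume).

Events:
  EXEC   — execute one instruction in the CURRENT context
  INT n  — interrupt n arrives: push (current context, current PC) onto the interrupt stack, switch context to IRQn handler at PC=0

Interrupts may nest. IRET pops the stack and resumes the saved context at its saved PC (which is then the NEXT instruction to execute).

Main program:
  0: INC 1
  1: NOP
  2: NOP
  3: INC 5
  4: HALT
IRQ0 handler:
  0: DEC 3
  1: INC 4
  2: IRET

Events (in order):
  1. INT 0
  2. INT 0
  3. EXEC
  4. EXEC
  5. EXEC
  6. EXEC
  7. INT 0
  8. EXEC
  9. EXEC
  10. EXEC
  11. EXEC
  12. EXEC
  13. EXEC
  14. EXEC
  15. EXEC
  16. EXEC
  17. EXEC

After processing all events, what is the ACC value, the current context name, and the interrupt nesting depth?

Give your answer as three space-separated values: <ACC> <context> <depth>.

Event 1 (INT 0): INT 0 arrives: push (MAIN, PC=0), enter IRQ0 at PC=0 (depth now 1)
Event 2 (INT 0): INT 0 arrives: push (IRQ0, PC=0), enter IRQ0 at PC=0 (depth now 2)
Event 3 (EXEC): [IRQ0] PC=0: DEC 3 -> ACC=-3
Event 4 (EXEC): [IRQ0] PC=1: INC 4 -> ACC=1
Event 5 (EXEC): [IRQ0] PC=2: IRET -> resume IRQ0 at PC=0 (depth now 1)
Event 6 (EXEC): [IRQ0] PC=0: DEC 3 -> ACC=-2
Event 7 (INT 0): INT 0 arrives: push (IRQ0, PC=1), enter IRQ0 at PC=0 (depth now 2)
Event 8 (EXEC): [IRQ0] PC=0: DEC 3 -> ACC=-5
Event 9 (EXEC): [IRQ0] PC=1: INC 4 -> ACC=-1
Event 10 (EXEC): [IRQ0] PC=2: IRET -> resume IRQ0 at PC=1 (depth now 1)
Event 11 (EXEC): [IRQ0] PC=1: INC 4 -> ACC=3
Event 12 (EXEC): [IRQ0] PC=2: IRET -> resume MAIN at PC=0 (depth now 0)
Event 13 (EXEC): [MAIN] PC=0: INC 1 -> ACC=4
Event 14 (EXEC): [MAIN] PC=1: NOP
Event 15 (EXEC): [MAIN] PC=2: NOP
Event 16 (EXEC): [MAIN] PC=3: INC 5 -> ACC=9
Event 17 (EXEC): [MAIN] PC=4: HALT

Answer: 9 MAIN 0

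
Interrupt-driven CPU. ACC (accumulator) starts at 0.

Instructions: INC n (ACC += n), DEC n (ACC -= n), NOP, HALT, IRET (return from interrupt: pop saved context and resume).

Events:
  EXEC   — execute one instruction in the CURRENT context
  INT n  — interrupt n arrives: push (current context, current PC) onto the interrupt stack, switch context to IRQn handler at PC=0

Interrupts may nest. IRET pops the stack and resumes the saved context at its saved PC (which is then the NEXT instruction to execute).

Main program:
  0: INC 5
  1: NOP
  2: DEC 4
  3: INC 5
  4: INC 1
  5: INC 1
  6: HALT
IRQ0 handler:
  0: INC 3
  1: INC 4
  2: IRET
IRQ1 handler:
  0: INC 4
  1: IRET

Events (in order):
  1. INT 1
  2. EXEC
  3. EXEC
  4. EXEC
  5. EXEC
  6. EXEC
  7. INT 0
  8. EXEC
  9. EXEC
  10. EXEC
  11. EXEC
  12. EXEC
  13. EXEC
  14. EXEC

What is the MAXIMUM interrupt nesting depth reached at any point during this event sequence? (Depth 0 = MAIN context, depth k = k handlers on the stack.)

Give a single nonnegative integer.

Event 1 (INT 1): INT 1 arrives: push (MAIN, PC=0), enter IRQ1 at PC=0 (depth now 1) [depth=1]
Event 2 (EXEC): [IRQ1] PC=0: INC 4 -> ACC=4 [depth=1]
Event 3 (EXEC): [IRQ1] PC=1: IRET -> resume MAIN at PC=0 (depth now 0) [depth=0]
Event 4 (EXEC): [MAIN] PC=0: INC 5 -> ACC=9 [depth=0]
Event 5 (EXEC): [MAIN] PC=1: NOP [depth=0]
Event 6 (EXEC): [MAIN] PC=2: DEC 4 -> ACC=5 [depth=0]
Event 7 (INT 0): INT 0 arrives: push (MAIN, PC=3), enter IRQ0 at PC=0 (depth now 1) [depth=1]
Event 8 (EXEC): [IRQ0] PC=0: INC 3 -> ACC=8 [depth=1]
Event 9 (EXEC): [IRQ0] PC=1: INC 4 -> ACC=12 [depth=1]
Event 10 (EXEC): [IRQ0] PC=2: IRET -> resume MAIN at PC=3 (depth now 0) [depth=0]
Event 11 (EXEC): [MAIN] PC=3: INC 5 -> ACC=17 [depth=0]
Event 12 (EXEC): [MAIN] PC=4: INC 1 -> ACC=18 [depth=0]
Event 13 (EXEC): [MAIN] PC=5: INC 1 -> ACC=19 [depth=0]
Event 14 (EXEC): [MAIN] PC=6: HALT [depth=0]
Max depth observed: 1

Answer: 1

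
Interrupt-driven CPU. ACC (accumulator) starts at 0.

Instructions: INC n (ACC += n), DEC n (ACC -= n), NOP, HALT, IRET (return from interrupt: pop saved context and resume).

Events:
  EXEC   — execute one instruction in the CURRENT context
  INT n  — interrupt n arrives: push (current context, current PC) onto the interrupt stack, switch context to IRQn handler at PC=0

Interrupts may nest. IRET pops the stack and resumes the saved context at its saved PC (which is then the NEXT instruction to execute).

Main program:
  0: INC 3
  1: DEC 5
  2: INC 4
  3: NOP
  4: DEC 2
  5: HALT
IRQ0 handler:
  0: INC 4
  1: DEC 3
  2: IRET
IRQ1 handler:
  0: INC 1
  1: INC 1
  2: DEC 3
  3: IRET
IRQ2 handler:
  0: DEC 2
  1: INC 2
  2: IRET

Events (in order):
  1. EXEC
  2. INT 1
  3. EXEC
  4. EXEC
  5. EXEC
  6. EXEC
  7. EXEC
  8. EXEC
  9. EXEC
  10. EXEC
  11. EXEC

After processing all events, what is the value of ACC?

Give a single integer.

Answer: -1

Derivation:
Event 1 (EXEC): [MAIN] PC=0: INC 3 -> ACC=3
Event 2 (INT 1): INT 1 arrives: push (MAIN, PC=1), enter IRQ1 at PC=0 (depth now 1)
Event 3 (EXEC): [IRQ1] PC=0: INC 1 -> ACC=4
Event 4 (EXEC): [IRQ1] PC=1: INC 1 -> ACC=5
Event 5 (EXEC): [IRQ1] PC=2: DEC 3 -> ACC=2
Event 6 (EXEC): [IRQ1] PC=3: IRET -> resume MAIN at PC=1 (depth now 0)
Event 7 (EXEC): [MAIN] PC=1: DEC 5 -> ACC=-3
Event 8 (EXEC): [MAIN] PC=2: INC 4 -> ACC=1
Event 9 (EXEC): [MAIN] PC=3: NOP
Event 10 (EXEC): [MAIN] PC=4: DEC 2 -> ACC=-1
Event 11 (EXEC): [MAIN] PC=5: HALT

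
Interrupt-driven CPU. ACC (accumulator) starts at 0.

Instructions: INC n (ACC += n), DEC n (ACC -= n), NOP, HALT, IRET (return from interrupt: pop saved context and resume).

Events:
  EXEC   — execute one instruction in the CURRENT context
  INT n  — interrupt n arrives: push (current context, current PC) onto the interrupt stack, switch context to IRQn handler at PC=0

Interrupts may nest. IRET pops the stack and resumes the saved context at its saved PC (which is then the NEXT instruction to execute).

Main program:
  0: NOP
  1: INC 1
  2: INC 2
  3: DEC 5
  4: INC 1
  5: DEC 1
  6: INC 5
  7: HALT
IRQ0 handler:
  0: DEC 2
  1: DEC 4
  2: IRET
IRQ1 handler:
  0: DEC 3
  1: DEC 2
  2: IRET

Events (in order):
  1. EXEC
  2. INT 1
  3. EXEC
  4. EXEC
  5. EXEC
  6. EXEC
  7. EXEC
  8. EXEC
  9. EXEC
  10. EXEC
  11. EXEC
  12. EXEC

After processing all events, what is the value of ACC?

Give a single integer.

Answer: -2

Derivation:
Event 1 (EXEC): [MAIN] PC=0: NOP
Event 2 (INT 1): INT 1 arrives: push (MAIN, PC=1), enter IRQ1 at PC=0 (depth now 1)
Event 3 (EXEC): [IRQ1] PC=0: DEC 3 -> ACC=-3
Event 4 (EXEC): [IRQ1] PC=1: DEC 2 -> ACC=-5
Event 5 (EXEC): [IRQ1] PC=2: IRET -> resume MAIN at PC=1 (depth now 0)
Event 6 (EXEC): [MAIN] PC=1: INC 1 -> ACC=-4
Event 7 (EXEC): [MAIN] PC=2: INC 2 -> ACC=-2
Event 8 (EXEC): [MAIN] PC=3: DEC 5 -> ACC=-7
Event 9 (EXEC): [MAIN] PC=4: INC 1 -> ACC=-6
Event 10 (EXEC): [MAIN] PC=5: DEC 1 -> ACC=-7
Event 11 (EXEC): [MAIN] PC=6: INC 5 -> ACC=-2
Event 12 (EXEC): [MAIN] PC=7: HALT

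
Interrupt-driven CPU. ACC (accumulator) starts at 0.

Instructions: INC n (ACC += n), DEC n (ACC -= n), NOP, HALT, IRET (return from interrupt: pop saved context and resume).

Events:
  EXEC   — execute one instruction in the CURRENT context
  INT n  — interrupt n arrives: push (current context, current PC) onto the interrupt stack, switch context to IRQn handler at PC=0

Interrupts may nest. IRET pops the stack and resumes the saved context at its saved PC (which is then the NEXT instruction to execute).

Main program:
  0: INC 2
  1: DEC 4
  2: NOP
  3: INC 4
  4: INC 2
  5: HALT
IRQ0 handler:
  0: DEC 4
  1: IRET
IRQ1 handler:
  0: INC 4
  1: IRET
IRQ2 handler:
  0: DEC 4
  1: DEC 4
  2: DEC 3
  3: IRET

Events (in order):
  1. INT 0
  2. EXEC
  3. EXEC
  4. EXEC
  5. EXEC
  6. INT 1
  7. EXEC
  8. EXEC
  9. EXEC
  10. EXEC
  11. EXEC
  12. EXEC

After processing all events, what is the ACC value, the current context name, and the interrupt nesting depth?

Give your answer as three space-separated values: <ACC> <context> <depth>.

Event 1 (INT 0): INT 0 arrives: push (MAIN, PC=0), enter IRQ0 at PC=0 (depth now 1)
Event 2 (EXEC): [IRQ0] PC=0: DEC 4 -> ACC=-4
Event 3 (EXEC): [IRQ0] PC=1: IRET -> resume MAIN at PC=0 (depth now 0)
Event 4 (EXEC): [MAIN] PC=0: INC 2 -> ACC=-2
Event 5 (EXEC): [MAIN] PC=1: DEC 4 -> ACC=-6
Event 6 (INT 1): INT 1 arrives: push (MAIN, PC=2), enter IRQ1 at PC=0 (depth now 1)
Event 7 (EXEC): [IRQ1] PC=0: INC 4 -> ACC=-2
Event 8 (EXEC): [IRQ1] PC=1: IRET -> resume MAIN at PC=2 (depth now 0)
Event 9 (EXEC): [MAIN] PC=2: NOP
Event 10 (EXEC): [MAIN] PC=3: INC 4 -> ACC=2
Event 11 (EXEC): [MAIN] PC=4: INC 2 -> ACC=4
Event 12 (EXEC): [MAIN] PC=5: HALT

Answer: 4 MAIN 0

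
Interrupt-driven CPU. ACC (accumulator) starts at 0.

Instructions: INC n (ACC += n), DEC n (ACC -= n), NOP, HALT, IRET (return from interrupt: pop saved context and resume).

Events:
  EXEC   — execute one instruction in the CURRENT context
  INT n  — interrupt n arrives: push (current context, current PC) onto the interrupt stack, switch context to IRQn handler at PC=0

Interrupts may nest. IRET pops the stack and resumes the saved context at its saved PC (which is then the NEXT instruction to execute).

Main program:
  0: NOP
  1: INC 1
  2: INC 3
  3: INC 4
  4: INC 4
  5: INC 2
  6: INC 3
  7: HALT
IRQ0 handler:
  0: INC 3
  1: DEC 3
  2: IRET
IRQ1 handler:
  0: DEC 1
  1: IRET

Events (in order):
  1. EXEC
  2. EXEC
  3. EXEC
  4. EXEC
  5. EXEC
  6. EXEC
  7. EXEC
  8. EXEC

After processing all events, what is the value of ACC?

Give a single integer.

Event 1 (EXEC): [MAIN] PC=0: NOP
Event 2 (EXEC): [MAIN] PC=1: INC 1 -> ACC=1
Event 3 (EXEC): [MAIN] PC=2: INC 3 -> ACC=4
Event 4 (EXEC): [MAIN] PC=3: INC 4 -> ACC=8
Event 5 (EXEC): [MAIN] PC=4: INC 4 -> ACC=12
Event 6 (EXEC): [MAIN] PC=5: INC 2 -> ACC=14
Event 7 (EXEC): [MAIN] PC=6: INC 3 -> ACC=17
Event 8 (EXEC): [MAIN] PC=7: HALT

Answer: 17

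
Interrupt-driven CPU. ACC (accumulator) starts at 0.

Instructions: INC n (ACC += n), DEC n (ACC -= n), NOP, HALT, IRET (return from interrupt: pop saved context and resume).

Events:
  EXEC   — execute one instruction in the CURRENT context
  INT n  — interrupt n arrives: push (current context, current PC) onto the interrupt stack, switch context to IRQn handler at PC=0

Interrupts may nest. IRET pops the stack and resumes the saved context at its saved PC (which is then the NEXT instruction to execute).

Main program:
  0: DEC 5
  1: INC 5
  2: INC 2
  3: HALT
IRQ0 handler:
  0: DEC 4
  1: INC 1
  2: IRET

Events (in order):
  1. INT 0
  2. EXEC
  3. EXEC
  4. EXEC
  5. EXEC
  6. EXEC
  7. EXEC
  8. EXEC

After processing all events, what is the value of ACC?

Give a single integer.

Event 1 (INT 0): INT 0 arrives: push (MAIN, PC=0), enter IRQ0 at PC=0 (depth now 1)
Event 2 (EXEC): [IRQ0] PC=0: DEC 4 -> ACC=-4
Event 3 (EXEC): [IRQ0] PC=1: INC 1 -> ACC=-3
Event 4 (EXEC): [IRQ0] PC=2: IRET -> resume MAIN at PC=0 (depth now 0)
Event 5 (EXEC): [MAIN] PC=0: DEC 5 -> ACC=-8
Event 6 (EXEC): [MAIN] PC=1: INC 5 -> ACC=-3
Event 7 (EXEC): [MAIN] PC=2: INC 2 -> ACC=-1
Event 8 (EXEC): [MAIN] PC=3: HALT

Answer: -1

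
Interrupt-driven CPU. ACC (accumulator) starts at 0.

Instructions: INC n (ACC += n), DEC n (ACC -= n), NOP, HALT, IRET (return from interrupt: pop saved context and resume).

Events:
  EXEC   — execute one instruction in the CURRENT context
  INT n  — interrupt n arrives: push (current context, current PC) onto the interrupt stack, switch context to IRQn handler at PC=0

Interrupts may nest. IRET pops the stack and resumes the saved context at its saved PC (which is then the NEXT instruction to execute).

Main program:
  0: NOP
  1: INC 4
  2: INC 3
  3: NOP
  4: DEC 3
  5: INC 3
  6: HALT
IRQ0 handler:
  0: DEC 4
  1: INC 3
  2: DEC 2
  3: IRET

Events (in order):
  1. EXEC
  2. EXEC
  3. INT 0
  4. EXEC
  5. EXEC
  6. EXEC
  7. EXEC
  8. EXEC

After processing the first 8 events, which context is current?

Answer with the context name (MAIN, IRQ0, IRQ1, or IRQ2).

Answer: MAIN

Derivation:
Event 1 (EXEC): [MAIN] PC=0: NOP
Event 2 (EXEC): [MAIN] PC=1: INC 4 -> ACC=4
Event 3 (INT 0): INT 0 arrives: push (MAIN, PC=2), enter IRQ0 at PC=0 (depth now 1)
Event 4 (EXEC): [IRQ0] PC=0: DEC 4 -> ACC=0
Event 5 (EXEC): [IRQ0] PC=1: INC 3 -> ACC=3
Event 6 (EXEC): [IRQ0] PC=2: DEC 2 -> ACC=1
Event 7 (EXEC): [IRQ0] PC=3: IRET -> resume MAIN at PC=2 (depth now 0)
Event 8 (EXEC): [MAIN] PC=2: INC 3 -> ACC=4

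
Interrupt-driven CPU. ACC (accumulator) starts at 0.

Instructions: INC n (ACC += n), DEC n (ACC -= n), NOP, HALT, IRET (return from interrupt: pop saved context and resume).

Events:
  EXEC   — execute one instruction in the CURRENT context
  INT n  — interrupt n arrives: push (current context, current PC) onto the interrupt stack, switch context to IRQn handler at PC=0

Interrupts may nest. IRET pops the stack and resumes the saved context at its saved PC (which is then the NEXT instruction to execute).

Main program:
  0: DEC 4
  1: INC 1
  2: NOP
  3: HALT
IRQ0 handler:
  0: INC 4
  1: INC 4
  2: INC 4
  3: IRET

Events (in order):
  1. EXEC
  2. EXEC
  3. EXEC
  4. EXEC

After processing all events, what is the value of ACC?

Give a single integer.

Event 1 (EXEC): [MAIN] PC=0: DEC 4 -> ACC=-4
Event 2 (EXEC): [MAIN] PC=1: INC 1 -> ACC=-3
Event 3 (EXEC): [MAIN] PC=2: NOP
Event 4 (EXEC): [MAIN] PC=3: HALT

Answer: -3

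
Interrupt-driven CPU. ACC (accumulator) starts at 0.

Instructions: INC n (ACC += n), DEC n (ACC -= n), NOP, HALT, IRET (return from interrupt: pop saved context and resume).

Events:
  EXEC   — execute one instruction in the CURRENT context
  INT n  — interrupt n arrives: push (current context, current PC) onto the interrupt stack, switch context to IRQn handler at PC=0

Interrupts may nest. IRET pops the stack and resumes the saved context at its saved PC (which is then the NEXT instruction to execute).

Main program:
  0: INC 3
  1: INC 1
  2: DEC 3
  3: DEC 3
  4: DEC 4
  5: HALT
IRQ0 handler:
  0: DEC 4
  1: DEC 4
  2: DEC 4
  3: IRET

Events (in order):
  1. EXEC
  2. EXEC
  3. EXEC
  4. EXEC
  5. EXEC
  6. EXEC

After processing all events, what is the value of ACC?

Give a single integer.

Event 1 (EXEC): [MAIN] PC=0: INC 3 -> ACC=3
Event 2 (EXEC): [MAIN] PC=1: INC 1 -> ACC=4
Event 3 (EXEC): [MAIN] PC=2: DEC 3 -> ACC=1
Event 4 (EXEC): [MAIN] PC=3: DEC 3 -> ACC=-2
Event 5 (EXEC): [MAIN] PC=4: DEC 4 -> ACC=-6
Event 6 (EXEC): [MAIN] PC=5: HALT

Answer: -6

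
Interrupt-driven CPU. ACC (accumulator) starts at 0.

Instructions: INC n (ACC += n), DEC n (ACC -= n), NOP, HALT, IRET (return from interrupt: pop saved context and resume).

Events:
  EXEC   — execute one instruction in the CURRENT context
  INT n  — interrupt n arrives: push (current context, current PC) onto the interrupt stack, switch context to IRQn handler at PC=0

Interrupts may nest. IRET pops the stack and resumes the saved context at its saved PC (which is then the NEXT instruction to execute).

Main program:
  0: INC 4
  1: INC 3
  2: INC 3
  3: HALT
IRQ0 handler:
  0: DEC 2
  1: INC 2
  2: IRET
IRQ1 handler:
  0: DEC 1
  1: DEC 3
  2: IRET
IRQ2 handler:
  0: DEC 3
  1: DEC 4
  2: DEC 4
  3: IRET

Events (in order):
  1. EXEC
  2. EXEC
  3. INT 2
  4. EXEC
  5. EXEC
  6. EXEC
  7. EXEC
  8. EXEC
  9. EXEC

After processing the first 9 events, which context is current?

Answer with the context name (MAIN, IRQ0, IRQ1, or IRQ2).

Answer: MAIN

Derivation:
Event 1 (EXEC): [MAIN] PC=0: INC 4 -> ACC=4
Event 2 (EXEC): [MAIN] PC=1: INC 3 -> ACC=7
Event 3 (INT 2): INT 2 arrives: push (MAIN, PC=2), enter IRQ2 at PC=0 (depth now 1)
Event 4 (EXEC): [IRQ2] PC=0: DEC 3 -> ACC=4
Event 5 (EXEC): [IRQ2] PC=1: DEC 4 -> ACC=0
Event 6 (EXEC): [IRQ2] PC=2: DEC 4 -> ACC=-4
Event 7 (EXEC): [IRQ2] PC=3: IRET -> resume MAIN at PC=2 (depth now 0)
Event 8 (EXEC): [MAIN] PC=2: INC 3 -> ACC=-1
Event 9 (EXEC): [MAIN] PC=3: HALT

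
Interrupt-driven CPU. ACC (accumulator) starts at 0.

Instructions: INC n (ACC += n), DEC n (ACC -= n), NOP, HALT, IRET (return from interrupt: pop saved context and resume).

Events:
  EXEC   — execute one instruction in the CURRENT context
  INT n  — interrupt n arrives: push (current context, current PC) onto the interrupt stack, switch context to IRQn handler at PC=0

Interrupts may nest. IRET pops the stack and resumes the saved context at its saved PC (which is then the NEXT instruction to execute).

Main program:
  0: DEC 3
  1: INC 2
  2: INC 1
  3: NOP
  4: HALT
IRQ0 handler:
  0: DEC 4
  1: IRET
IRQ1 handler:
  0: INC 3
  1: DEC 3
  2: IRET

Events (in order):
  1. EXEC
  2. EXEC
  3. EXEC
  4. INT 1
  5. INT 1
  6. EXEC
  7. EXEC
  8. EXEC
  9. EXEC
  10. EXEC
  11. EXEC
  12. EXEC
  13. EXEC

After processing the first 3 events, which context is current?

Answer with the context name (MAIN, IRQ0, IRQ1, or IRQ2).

Event 1 (EXEC): [MAIN] PC=0: DEC 3 -> ACC=-3
Event 2 (EXEC): [MAIN] PC=1: INC 2 -> ACC=-1
Event 3 (EXEC): [MAIN] PC=2: INC 1 -> ACC=0

Answer: MAIN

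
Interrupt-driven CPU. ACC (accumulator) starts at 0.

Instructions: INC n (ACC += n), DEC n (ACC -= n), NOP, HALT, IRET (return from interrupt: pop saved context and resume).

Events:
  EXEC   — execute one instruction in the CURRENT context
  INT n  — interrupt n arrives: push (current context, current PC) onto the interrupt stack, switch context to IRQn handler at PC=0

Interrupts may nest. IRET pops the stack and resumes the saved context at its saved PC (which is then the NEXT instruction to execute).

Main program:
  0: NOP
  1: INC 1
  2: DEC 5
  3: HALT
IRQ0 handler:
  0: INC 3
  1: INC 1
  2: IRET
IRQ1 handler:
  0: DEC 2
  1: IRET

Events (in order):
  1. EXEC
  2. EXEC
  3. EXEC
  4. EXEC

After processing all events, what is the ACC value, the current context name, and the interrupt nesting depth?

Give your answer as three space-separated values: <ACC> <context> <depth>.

Answer: -4 MAIN 0

Derivation:
Event 1 (EXEC): [MAIN] PC=0: NOP
Event 2 (EXEC): [MAIN] PC=1: INC 1 -> ACC=1
Event 3 (EXEC): [MAIN] PC=2: DEC 5 -> ACC=-4
Event 4 (EXEC): [MAIN] PC=3: HALT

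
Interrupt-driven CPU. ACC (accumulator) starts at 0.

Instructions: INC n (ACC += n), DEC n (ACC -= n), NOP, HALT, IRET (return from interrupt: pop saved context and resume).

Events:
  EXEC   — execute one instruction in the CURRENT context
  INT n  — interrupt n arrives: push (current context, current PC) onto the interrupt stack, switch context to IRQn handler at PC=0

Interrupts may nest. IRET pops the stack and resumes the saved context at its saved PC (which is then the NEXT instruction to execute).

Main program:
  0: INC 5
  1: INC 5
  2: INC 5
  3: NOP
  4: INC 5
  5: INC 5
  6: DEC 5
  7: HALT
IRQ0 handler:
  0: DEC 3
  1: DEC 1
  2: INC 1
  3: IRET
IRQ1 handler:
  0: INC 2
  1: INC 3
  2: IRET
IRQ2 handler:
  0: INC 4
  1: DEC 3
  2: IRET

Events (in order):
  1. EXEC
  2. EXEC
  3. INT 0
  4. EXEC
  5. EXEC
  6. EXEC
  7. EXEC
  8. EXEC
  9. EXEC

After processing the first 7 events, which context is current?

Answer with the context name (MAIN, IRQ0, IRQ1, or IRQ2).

Event 1 (EXEC): [MAIN] PC=0: INC 5 -> ACC=5
Event 2 (EXEC): [MAIN] PC=1: INC 5 -> ACC=10
Event 3 (INT 0): INT 0 arrives: push (MAIN, PC=2), enter IRQ0 at PC=0 (depth now 1)
Event 4 (EXEC): [IRQ0] PC=0: DEC 3 -> ACC=7
Event 5 (EXEC): [IRQ0] PC=1: DEC 1 -> ACC=6
Event 6 (EXEC): [IRQ0] PC=2: INC 1 -> ACC=7
Event 7 (EXEC): [IRQ0] PC=3: IRET -> resume MAIN at PC=2 (depth now 0)

Answer: MAIN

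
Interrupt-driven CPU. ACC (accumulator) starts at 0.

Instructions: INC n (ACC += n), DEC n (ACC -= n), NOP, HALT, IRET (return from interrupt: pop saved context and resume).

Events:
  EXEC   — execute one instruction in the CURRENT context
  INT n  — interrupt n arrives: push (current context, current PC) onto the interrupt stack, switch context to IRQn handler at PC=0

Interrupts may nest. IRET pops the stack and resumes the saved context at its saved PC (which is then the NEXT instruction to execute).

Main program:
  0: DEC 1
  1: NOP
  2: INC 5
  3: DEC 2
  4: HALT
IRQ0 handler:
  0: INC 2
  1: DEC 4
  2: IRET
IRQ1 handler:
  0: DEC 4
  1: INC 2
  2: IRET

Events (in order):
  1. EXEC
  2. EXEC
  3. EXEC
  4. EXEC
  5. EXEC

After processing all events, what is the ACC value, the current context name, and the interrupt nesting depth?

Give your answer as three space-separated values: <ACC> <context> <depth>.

Event 1 (EXEC): [MAIN] PC=0: DEC 1 -> ACC=-1
Event 2 (EXEC): [MAIN] PC=1: NOP
Event 3 (EXEC): [MAIN] PC=2: INC 5 -> ACC=4
Event 4 (EXEC): [MAIN] PC=3: DEC 2 -> ACC=2
Event 5 (EXEC): [MAIN] PC=4: HALT

Answer: 2 MAIN 0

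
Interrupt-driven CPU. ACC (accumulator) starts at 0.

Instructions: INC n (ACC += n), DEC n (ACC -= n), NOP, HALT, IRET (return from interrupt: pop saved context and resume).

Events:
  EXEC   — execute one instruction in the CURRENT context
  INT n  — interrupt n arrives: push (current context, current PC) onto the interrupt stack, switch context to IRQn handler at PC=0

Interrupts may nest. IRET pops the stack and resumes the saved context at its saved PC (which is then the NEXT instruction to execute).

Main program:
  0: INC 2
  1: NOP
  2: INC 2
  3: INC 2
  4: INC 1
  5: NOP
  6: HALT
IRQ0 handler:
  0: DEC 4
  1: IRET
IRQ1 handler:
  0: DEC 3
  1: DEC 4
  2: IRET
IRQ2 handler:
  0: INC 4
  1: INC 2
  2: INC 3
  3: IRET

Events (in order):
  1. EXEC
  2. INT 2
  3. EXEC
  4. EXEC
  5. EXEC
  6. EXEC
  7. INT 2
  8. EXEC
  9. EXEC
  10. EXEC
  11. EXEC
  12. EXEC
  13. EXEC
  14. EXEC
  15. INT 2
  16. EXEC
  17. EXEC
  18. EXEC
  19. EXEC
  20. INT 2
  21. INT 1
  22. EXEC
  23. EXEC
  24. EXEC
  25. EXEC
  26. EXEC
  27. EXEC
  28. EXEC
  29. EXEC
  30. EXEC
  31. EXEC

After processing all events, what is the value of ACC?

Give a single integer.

Event 1 (EXEC): [MAIN] PC=0: INC 2 -> ACC=2
Event 2 (INT 2): INT 2 arrives: push (MAIN, PC=1), enter IRQ2 at PC=0 (depth now 1)
Event 3 (EXEC): [IRQ2] PC=0: INC 4 -> ACC=6
Event 4 (EXEC): [IRQ2] PC=1: INC 2 -> ACC=8
Event 5 (EXEC): [IRQ2] PC=2: INC 3 -> ACC=11
Event 6 (EXEC): [IRQ2] PC=3: IRET -> resume MAIN at PC=1 (depth now 0)
Event 7 (INT 2): INT 2 arrives: push (MAIN, PC=1), enter IRQ2 at PC=0 (depth now 1)
Event 8 (EXEC): [IRQ2] PC=0: INC 4 -> ACC=15
Event 9 (EXEC): [IRQ2] PC=1: INC 2 -> ACC=17
Event 10 (EXEC): [IRQ2] PC=2: INC 3 -> ACC=20
Event 11 (EXEC): [IRQ2] PC=3: IRET -> resume MAIN at PC=1 (depth now 0)
Event 12 (EXEC): [MAIN] PC=1: NOP
Event 13 (EXEC): [MAIN] PC=2: INC 2 -> ACC=22
Event 14 (EXEC): [MAIN] PC=3: INC 2 -> ACC=24
Event 15 (INT 2): INT 2 arrives: push (MAIN, PC=4), enter IRQ2 at PC=0 (depth now 1)
Event 16 (EXEC): [IRQ2] PC=0: INC 4 -> ACC=28
Event 17 (EXEC): [IRQ2] PC=1: INC 2 -> ACC=30
Event 18 (EXEC): [IRQ2] PC=2: INC 3 -> ACC=33
Event 19 (EXEC): [IRQ2] PC=3: IRET -> resume MAIN at PC=4 (depth now 0)
Event 20 (INT 2): INT 2 arrives: push (MAIN, PC=4), enter IRQ2 at PC=0 (depth now 1)
Event 21 (INT 1): INT 1 arrives: push (IRQ2, PC=0), enter IRQ1 at PC=0 (depth now 2)
Event 22 (EXEC): [IRQ1] PC=0: DEC 3 -> ACC=30
Event 23 (EXEC): [IRQ1] PC=1: DEC 4 -> ACC=26
Event 24 (EXEC): [IRQ1] PC=2: IRET -> resume IRQ2 at PC=0 (depth now 1)
Event 25 (EXEC): [IRQ2] PC=0: INC 4 -> ACC=30
Event 26 (EXEC): [IRQ2] PC=1: INC 2 -> ACC=32
Event 27 (EXEC): [IRQ2] PC=2: INC 3 -> ACC=35
Event 28 (EXEC): [IRQ2] PC=3: IRET -> resume MAIN at PC=4 (depth now 0)
Event 29 (EXEC): [MAIN] PC=4: INC 1 -> ACC=36
Event 30 (EXEC): [MAIN] PC=5: NOP
Event 31 (EXEC): [MAIN] PC=6: HALT

Answer: 36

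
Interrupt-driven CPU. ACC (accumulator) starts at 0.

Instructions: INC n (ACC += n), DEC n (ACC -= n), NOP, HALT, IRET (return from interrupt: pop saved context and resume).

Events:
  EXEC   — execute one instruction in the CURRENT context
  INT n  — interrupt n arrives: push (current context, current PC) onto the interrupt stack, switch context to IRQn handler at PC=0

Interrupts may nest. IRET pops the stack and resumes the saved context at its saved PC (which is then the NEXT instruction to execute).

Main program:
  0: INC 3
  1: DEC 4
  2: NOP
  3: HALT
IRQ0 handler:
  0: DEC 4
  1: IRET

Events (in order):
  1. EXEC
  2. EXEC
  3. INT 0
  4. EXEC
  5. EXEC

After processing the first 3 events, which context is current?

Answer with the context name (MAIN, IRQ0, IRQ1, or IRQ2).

Answer: IRQ0

Derivation:
Event 1 (EXEC): [MAIN] PC=0: INC 3 -> ACC=3
Event 2 (EXEC): [MAIN] PC=1: DEC 4 -> ACC=-1
Event 3 (INT 0): INT 0 arrives: push (MAIN, PC=2), enter IRQ0 at PC=0 (depth now 1)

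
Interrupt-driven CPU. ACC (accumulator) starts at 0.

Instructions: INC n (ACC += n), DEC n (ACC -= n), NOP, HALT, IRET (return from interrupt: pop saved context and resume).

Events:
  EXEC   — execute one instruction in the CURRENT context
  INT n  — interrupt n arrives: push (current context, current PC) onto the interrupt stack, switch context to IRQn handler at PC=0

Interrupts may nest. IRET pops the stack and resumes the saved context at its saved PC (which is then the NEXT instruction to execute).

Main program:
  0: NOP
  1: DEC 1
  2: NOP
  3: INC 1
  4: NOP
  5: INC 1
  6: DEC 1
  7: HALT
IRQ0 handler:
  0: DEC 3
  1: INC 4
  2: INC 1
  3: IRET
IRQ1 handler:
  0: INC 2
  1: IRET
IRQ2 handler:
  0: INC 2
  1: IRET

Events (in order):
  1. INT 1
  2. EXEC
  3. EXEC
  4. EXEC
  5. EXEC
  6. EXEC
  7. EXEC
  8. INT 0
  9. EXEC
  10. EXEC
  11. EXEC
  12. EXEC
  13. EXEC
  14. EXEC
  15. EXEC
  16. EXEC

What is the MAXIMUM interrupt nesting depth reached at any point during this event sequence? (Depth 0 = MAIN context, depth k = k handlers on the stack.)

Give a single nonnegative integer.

Event 1 (INT 1): INT 1 arrives: push (MAIN, PC=0), enter IRQ1 at PC=0 (depth now 1) [depth=1]
Event 2 (EXEC): [IRQ1] PC=0: INC 2 -> ACC=2 [depth=1]
Event 3 (EXEC): [IRQ1] PC=1: IRET -> resume MAIN at PC=0 (depth now 0) [depth=0]
Event 4 (EXEC): [MAIN] PC=0: NOP [depth=0]
Event 5 (EXEC): [MAIN] PC=1: DEC 1 -> ACC=1 [depth=0]
Event 6 (EXEC): [MAIN] PC=2: NOP [depth=0]
Event 7 (EXEC): [MAIN] PC=3: INC 1 -> ACC=2 [depth=0]
Event 8 (INT 0): INT 0 arrives: push (MAIN, PC=4), enter IRQ0 at PC=0 (depth now 1) [depth=1]
Event 9 (EXEC): [IRQ0] PC=0: DEC 3 -> ACC=-1 [depth=1]
Event 10 (EXEC): [IRQ0] PC=1: INC 4 -> ACC=3 [depth=1]
Event 11 (EXEC): [IRQ0] PC=2: INC 1 -> ACC=4 [depth=1]
Event 12 (EXEC): [IRQ0] PC=3: IRET -> resume MAIN at PC=4 (depth now 0) [depth=0]
Event 13 (EXEC): [MAIN] PC=4: NOP [depth=0]
Event 14 (EXEC): [MAIN] PC=5: INC 1 -> ACC=5 [depth=0]
Event 15 (EXEC): [MAIN] PC=6: DEC 1 -> ACC=4 [depth=0]
Event 16 (EXEC): [MAIN] PC=7: HALT [depth=0]
Max depth observed: 1

Answer: 1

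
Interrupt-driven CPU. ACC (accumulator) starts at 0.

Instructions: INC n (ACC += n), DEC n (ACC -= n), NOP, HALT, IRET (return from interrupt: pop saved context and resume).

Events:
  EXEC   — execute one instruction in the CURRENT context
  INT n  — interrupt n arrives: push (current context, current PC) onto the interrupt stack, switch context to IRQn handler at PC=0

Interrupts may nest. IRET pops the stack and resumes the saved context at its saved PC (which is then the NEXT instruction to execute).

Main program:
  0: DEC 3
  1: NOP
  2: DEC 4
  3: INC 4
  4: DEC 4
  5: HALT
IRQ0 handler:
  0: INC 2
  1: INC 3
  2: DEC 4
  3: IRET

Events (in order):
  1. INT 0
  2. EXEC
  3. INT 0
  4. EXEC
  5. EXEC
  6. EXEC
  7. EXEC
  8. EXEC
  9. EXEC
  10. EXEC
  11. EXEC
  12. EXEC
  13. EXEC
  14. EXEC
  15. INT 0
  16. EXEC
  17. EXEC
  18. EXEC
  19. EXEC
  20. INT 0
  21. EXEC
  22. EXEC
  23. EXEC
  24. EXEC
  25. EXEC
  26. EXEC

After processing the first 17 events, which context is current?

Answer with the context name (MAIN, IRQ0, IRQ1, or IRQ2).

Answer: IRQ0

Derivation:
Event 1 (INT 0): INT 0 arrives: push (MAIN, PC=0), enter IRQ0 at PC=0 (depth now 1)
Event 2 (EXEC): [IRQ0] PC=0: INC 2 -> ACC=2
Event 3 (INT 0): INT 0 arrives: push (IRQ0, PC=1), enter IRQ0 at PC=0 (depth now 2)
Event 4 (EXEC): [IRQ0] PC=0: INC 2 -> ACC=4
Event 5 (EXEC): [IRQ0] PC=1: INC 3 -> ACC=7
Event 6 (EXEC): [IRQ0] PC=2: DEC 4 -> ACC=3
Event 7 (EXEC): [IRQ0] PC=3: IRET -> resume IRQ0 at PC=1 (depth now 1)
Event 8 (EXEC): [IRQ0] PC=1: INC 3 -> ACC=6
Event 9 (EXEC): [IRQ0] PC=2: DEC 4 -> ACC=2
Event 10 (EXEC): [IRQ0] PC=3: IRET -> resume MAIN at PC=0 (depth now 0)
Event 11 (EXEC): [MAIN] PC=0: DEC 3 -> ACC=-1
Event 12 (EXEC): [MAIN] PC=1: NOP
Event 13 (EXEC): [MAIN] PC=2: DEC 4 -> ACC=-5
Event 14 (EXEC): [MAIN] PC=3: INC 4 -> ACC=-1
Event 15 (INT 0): INT 0 arrives: push (MAIN, PC=4), enter IRQ0 at PC=0 (depth now 1)
Event 16 (EXEC): [IRQ0] PC=0: INC 2 -> ACC=1
Event 17 (EXEC): [IRQ0] PC=1: INC 3 -> ACC=4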